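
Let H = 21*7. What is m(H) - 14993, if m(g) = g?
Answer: -14846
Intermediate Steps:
H = 147
m(H) - 14993 = 147 - 14993 = -14846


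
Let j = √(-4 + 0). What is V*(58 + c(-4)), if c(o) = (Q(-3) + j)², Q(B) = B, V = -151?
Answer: -9513 + 1812*I ≈ -9513.0 + 1812.0*I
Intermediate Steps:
j = 2*I (j = √(-4) = 2*I ≈ 2.0*I)
c(o) = (-3 + 2*I)²
V*(58 + c(-4)) = -151*(58 + (5 - 12*I)) = -151*(63 - 12*I) = -9513 + 1812*I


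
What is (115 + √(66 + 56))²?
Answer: (115 + √122)² ≈ 15887.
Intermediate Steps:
(115 + √(66 + 56))² = (115 + √122)²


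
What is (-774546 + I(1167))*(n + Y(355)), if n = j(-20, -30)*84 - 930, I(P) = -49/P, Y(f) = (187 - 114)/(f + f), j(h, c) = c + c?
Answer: 3831274731287837/828570 ≈ 4.6240e+9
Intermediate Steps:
j(h, c) = 2*c
Y(f) = 73/(2*f) (Y(f) = 73/((2*f)) = 73*(1/(2*f)) = 73/(2*f))
n = -5970 (n = (2*(-30))*84 - 930 = -60*84 - 930 = -5040 - 930 = -5970)
(-774546 + I(1167))*(n + Y(355)) = (-774546 - 49/1167)*(-5970 + (73/2)/355) = (-774546 - 49*1/1167)*(-5970 + (73/2)*(1/355)) = (-774546 - 49/1167)*(-5970 + 73/710) = -903895231/1167*(-4238627/710) = 3831274731287837/828570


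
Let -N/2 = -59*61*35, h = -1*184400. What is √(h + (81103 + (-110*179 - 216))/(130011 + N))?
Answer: I*√26900050853853023/381941 ≈ 429.42*I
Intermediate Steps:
h = -184400
N = 251930 (N = -2*(-59*61)*35 = -(-7198)*35 = -2*(-125965) = 251930)
√(h + (81103 + (-110*179 - 216))/(130011 + N)) = √(-184400 + (81103 + (-110*179 - 216))/(130011 + 251930)) = √(-184400 + (81103 + (-19690 - 216))/381941) = √(-184400 + (81103 - 19906)*(1/381941)) = √(-184400 + 61197*(1/381941)) = √(-184400 + 61197/381941) = √(-70429859203/381941) = I*√26900050853853023/381941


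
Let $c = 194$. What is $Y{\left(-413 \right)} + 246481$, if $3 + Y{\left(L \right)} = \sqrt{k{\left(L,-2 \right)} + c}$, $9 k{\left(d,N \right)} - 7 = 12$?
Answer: $246478 + \frac{\sqrt{1765}}{3} \approx 2.4649 \cdot 10^{5}$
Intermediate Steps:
$k{\left(d,N \right)} = \frac{19}{9}$ ($k{\left(d,N \right)} = \frac{7}{9} + \frac{1}{9} \cdot 12 = \frac{7}{9} + \frac{4}{3} = \frac{19}{9}$)
$Y{\left(L \right)} = -3 + \frac{\sqrt{1765}}{3}$ ($Y{\left(L \right)} = -3 + \sqrt{\frac{19}{9} + 194} = -3 + \sqrt{\frac{1765}{9}} = -3 + \frac{\sqrt{1765}}{3}$)
$Y{\left(-413 \right)} + 246481 = \left(-3 + \frac{\sqrt{1765}}{3}\right) + 246481 = 246478 + \frac{\sqrt{1765}}{3}$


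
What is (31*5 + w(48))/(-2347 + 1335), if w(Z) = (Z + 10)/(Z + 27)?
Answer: -11683/75900 ≈ -0.15393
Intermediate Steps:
w(Z) = (10 + Z)/(27 + Z)
(31*5 + w(48))/(-2347 + 1335) = (31*5 + (10 + 48)/(27 + 48))/(-2347 + 1335) = (155 + 58/75)/(-1012) = (155 + (1/75)*58)*(-1/1012) = (155 + 58/75)*(-1/1012) = (11683/75)*(-1/1012) = -11683/75900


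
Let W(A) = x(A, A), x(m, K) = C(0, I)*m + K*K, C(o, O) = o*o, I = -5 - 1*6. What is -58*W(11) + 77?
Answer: -6941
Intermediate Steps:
I = -11 (I = -5 - 6 = -11)
C(o, O) = o²
x(m, K) = K² (x(m, K) = 0²*m + K*K = 0*m + K² = 0 + K² = K²)
W(A) = A²
-58*W(11) + 77 = -58*11² + 77 = -58*121 + 77 = -7018 + 77 = -6941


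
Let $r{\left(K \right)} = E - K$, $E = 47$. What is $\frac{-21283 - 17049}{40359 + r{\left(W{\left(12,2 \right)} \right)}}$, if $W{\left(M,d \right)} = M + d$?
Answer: $- \frac{9583}{10098} \approx -0.949$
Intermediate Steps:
$r{\left(K \right)} = 47 - K$
$\frac{-21283 - 17049}{40359 + r{\left(W{\left(12,2 \right)} \right)}} = \frac{-21283 - 17049}{40359 + \left(47 - \left(12 + 2\right)\right)} = - \frac{38332}{40359 + \left(47 - 14\right)} = - \frac{38332}{40359 + 33} = - \frac{38332}{40392} = \left(-38332\right) \frac{1}{40392} = - \frac{9583}{10098}$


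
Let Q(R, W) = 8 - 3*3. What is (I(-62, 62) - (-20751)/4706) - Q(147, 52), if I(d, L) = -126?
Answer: -567499/4706 ≈ -120.59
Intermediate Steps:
Q(R, W) = -1 (Q(R, W) = 8 - 9 = -1)
(I(-62, 62) - (-20751)/4706) - Q(147, 52) = (-126 - (-20751)/4706) - 1*(-1) = (-126 - (-20751)/4706) + 1 = (-126 - 1*(-20751/4706)) + 1 = (-126 + 20751/4706) + 1 = -572205/4706 + 1 = -567499/4706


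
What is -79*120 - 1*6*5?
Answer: -9510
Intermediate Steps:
-79*120 - 1*6*5 = -9480 - 6*5 = -9480 - 30 = -9510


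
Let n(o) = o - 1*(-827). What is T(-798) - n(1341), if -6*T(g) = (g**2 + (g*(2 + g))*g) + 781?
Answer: 506245391/6 ≈ 8.4374e+7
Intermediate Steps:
T(g) = -781/6 - g**2/6 - g**2*(2 + g)/6 (T(g) = -((g**2 + (g*(2 + g))*g) + 781)/6 = -((g**2 + g**2*(2 + g)) + 781)/6 = -(781 + g**2 + g**2*(2 + g))/6 = -781/6 - g**2/6 - g**2*(2 + g)/6)
n(o) = 827 + o (n(o) = o + 827 = 827 + o)
T(-798) - n(1341) = (-781/6 - 1/2*(-798)**2 - 1/6*(-798)**3) - (827 + 1341) = (-781/6 - 1/2*636804 - 1/6*(-508169592)) - 1*2168 = (-781/6 - 318402 + 84694932) - 2168 = 506258399/6 - 2168 = 506245391/6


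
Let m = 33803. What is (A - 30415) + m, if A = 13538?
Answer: 16926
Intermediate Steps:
(A - 30415) + m = (13538 - 30415) + 33803 = -16877 + 33803 = 16926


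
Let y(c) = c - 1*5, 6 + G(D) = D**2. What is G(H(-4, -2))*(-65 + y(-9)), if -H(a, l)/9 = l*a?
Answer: -409062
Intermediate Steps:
H(a, l) = -9*a*l (H(a, l) = -9*l*a = -9*a*l)
G(D) = -6 + D**2
y(c) = -5 + c (y(c) = c - 5 = -5 + c)
G(H(-4, -2))*(-65 + y(-9)) = (-6 + (-9*(-4)*(-2))**2)*(-65 + (-5 - 9)) = (-6 + (-72)**2)*(-65 - 14) = (-6 + 5184)*(-79) = 5178*(-79) = -409062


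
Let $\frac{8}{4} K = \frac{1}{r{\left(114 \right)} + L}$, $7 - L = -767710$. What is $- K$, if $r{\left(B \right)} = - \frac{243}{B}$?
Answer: $- \frac{19}{29173165} \approx -6.5128 \cdot 10^{-7}$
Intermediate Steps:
$L = 767717$ ($L = 7 - -767710 = 7 + 767710 = 767717$)
$K = \frac{19}{29173165}$ ($K = \frac{1}{2 \left(- \frac{243}{114} + 767717\right)} = \frac{1}{2 \left(\left(-243\right) \frac{1}{114} + 767717\right)} = \frac{1}{2 \left(- \frac{81}{38} + 767717\right)} = \frac{1}{2 \cdot \frac{29173165}{38}} = \frac{1}{2} \cdot \frac{38}{29173165} = \frac{19}{29173165} \approx 6.5128 \cdot 10^{-7}$)
$- K = \left(-1\right) \frac{19}{29173165} = - \frac{19}{29173165}$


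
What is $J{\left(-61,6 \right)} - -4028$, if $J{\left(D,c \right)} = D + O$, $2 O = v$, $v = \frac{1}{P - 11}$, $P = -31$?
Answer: $\frac{333227}{84} \approx 3967.0$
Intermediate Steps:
$v = - \frac{1}{42}$ ($v = \frac{1}{-31 - 11} = \frac{1}{-42} = - \frac{1}{42} \approx -0.02381$)
$O = - \frac{1}{84}$ ($O = \frac{1}{2} \left(- \frac{1}{42}\right) = - \frac{1}{84} \approx -0.011905$)
$J{\left(D,c \right)} = - \frac{1}{84} + D$ ($J{\left(D,c \right)} = D - \frac{1}{84} = - \frac{1}{84} + D$)
$J{\left(-61,6 \right)} - -4028 = \left(- \frac{1}{84} - 61\right) - -4028 = - \frac{5125}{84} + 4028 = \frac{333227}{84}$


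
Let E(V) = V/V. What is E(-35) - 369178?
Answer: -369177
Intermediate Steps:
E(V) = 1
E(-35) - 369178 = 1 - 369178 = -369177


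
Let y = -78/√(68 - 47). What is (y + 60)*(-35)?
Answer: -2100 + 130*√21 ≈ -1504.3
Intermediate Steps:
y = -26*√21/7 (y = -78*√21/21 = -26*√21/7 ≈ -17.021)
(y + 60)*(-35) = (-26*√21/7 + 60)*(-35) = (60 - 26*√21/7)*(-35) = -2100 + 130*√21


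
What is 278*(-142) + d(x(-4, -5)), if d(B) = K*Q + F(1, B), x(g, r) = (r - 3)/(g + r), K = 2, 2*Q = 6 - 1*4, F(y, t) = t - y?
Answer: -355267/9 ≈ -39474.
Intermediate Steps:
Q = 1 (Q = (6 - 1*4)/2 = (6 - 4)/2 = (½)*2 = 1)
x(g, r) = (-3 + r)/(g + r)
d(B) = 1 + B (d(B) = 2*1 + (B - 1*1) = 2 + (B - 1) = 2 + (-1 + B) = 1 + B)
278*(-142) + d(x(-4, -5)) = 278*(-142) + (1 + (-3 - 5)/(-4 - 5)) = -39476 + (1 - 8/(-9)) = -39476 + (1 - ⅑*(-8)) = -39476 + (1 + 8/9) = -39476 + 17/9 = -355267/9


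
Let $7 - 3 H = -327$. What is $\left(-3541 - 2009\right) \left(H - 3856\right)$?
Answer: $20782900$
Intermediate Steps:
$H = \frac{334}{3}$ ($H = \frac{7}{3} - -109 = \frac{7}{3} + 109 = \frac{334}{3} \approx 111.33$)
$\left(-3541 - 2009\right) \left(H - 3856\right) = \left(-3541 - 2009\right) \left(\frac{334}{3} - 3856\right) = \left(-3541 - 2009\right) \left(- \frac{11234}{3}\right) = \left(-5550\right) \left(- \frac{11234}{3}\right) = 20782900$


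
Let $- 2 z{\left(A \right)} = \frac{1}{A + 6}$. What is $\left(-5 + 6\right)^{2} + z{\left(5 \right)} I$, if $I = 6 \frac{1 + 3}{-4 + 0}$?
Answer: $\frac{14}{11} \approx 1.2727$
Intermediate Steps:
$z{\left(A \right)} = - \frac{1}{2 \left(6 + A\right)}$ ($z{\left(A \right)} = - \frac{1}{2 \left(A + 6\right)} = - \frac{1}{2 \left(6 + A\right)}$)
$I = -6$ ($I = 6 \frac{4}{-4} = 6 \cdot 4 \left(- \frac{1}{4}\right) = 6 \left(-1\right) = -6$)
$\left(-5 + 6\right)^{2} + z{\left(5 \right)} I = \left(-5 + 6\right)^{2} + - \frac{1}{12 + 2 \cdot 5} \left(-6\right) = 1^{2} + - \frac{1}{12 + 10} \left(-6\right) = 1 + - \frac{1}{22} \left(-6\right) = 1 + \left(-1\right) \frac{1}{22} \left(-6\right) = 1 - - \frac{3}{11} = 1 + \frac{3}{11} = \frac{14}{11}$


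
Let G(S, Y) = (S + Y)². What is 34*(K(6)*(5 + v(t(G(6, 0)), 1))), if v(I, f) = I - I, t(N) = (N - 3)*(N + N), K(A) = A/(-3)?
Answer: -340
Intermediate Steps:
K(A) = -A/3 (K(A) = A*(-⅓) = -A/3)
t(N) = 2*N*(-3 + N) (t(N) = (-3 + N)*(2*N) = 2*N*(-3 + N))
v(I, f) = 0
34*(K(6)*(5 + v(t(G(6, 0)), 1))) = 34*((-⅓*6)*(5 + 0)) = 34*(-2*5) = 34*(-10) = -340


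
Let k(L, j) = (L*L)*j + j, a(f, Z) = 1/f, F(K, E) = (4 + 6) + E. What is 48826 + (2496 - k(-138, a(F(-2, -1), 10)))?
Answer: 442853/9 ≈ 49206.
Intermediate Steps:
F(K, E) = 10 + E
k(L, j) = j + j*L² (k(L, j) = L²*j + j = j*L² + j = j + j*L²)
48826 + (2496 - k(-138, a(F(-2, -1), 10))) = 48826 + (2496 - (1 + (-138)²)/(10 - 1)) = 48826 + (2496 - (1 + 19044)/9) = 48826 + (2496 - 19045/9) = 48826 + 3419/9 = 442853/9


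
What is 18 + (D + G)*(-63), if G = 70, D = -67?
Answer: -171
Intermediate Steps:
18 + (D + G)*(-63) = 18 + (-67 + 70)*(-63) = 18 + 3*(-63) = 18 - 189 = -171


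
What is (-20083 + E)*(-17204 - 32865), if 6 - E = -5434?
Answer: 733160367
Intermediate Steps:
E = 5440 (E = 6 - 1*(-5434) = 6 + 5434 = 5440)
(-20083 + E)*(-17204 - 32865) = (-20083 + 5440)*(-17204 - 32865) = -14643*(-50069) = 733160367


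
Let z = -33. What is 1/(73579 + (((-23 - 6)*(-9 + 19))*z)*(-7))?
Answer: 1/6589 ≈ 0.00015177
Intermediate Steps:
1/(73579 + (((-23 - 6)*(-9 + 19))*z)*(-7)) = 1/(73579 + (((-23 - 6)*(-9 + 19))*(-33))*(-7)) = 1/(73579 + (-29*10*(-33))*(-7)) = 1/(73579 - 290*(-33)*(-7)) = 1/(73579 + 9570*(-7)) = 1/(73579 - 66990) = 1/6589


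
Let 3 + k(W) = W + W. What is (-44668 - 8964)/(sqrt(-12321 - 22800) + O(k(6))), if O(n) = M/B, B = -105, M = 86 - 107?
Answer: 268160*I/(-I + 5*sqrt(35121)) ≈ -0.30541 + 286.18*I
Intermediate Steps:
k(W) = -3 + 2*W (k(W) = -3 + (W + W) = -3 + 2*W)
M = -21
O(n) = 1/5 (O(n) = -21/(-105) = -21*(-1/105) = 1/5)
(-44668 - 8964)/(sqrt(-12321 - 22800) + O(k(6))) = (-44668 - 8964)/(sqrt(-12321 - 22800) + 1/5) = -53632/(sqrt(-35121) + 1/5) = -53632/(I*sqrt(35121) + 1/5) = -53632/(1/5 + I*sqrt(35121))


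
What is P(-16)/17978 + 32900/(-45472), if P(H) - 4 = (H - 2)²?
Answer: -10295739/14598136 ≈ -0.70528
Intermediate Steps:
P(H) = 4 + (-2 + H)² (P(H) = 4 + (H - 2)² = 4 + (-2 + H)²)
P(-16)/17978 + 32900/(-45472) = (4 + (-2 - 16)²)/17978 + 32900/(-45472) = (4 + (-18)²)*(1/17978) + 32900*(-1/45472) = (4 + 324)*(1/17978) - 1175/1624 = 328*(1/17978) - 1175/1624 = 164/8989 - 1175/1624 = -10295739/14598136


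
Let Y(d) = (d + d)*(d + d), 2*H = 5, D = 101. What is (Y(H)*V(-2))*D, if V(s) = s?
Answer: -5050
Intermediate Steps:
H = 5/2 (H = (½)*5 = 5/2 ≈ 2.5000)
Y(d) = 4*d² (Y(d) = (2*d)*(2*d) = 4*d²)
(Y(H)*V(-2))*D = ((4*(5/2)²)*(-2))*101 = ((4*(25/4))*(-2))*101 = (25*(-2))*101 = -50*101 = -5050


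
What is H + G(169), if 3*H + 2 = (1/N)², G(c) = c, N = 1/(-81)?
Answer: 7066/3 ≈ 2355.3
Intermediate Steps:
N = -1/81 ≈ -0.012346
H = 6559/3 (H = -⅔ + (1/(-1/81))²/3 = -⅔ + (⅓)*(-81)² = -⅔ + (⅓)*6561 = -⅔ + 2187 = 6559/3 ≈ 2186.3)
H + G(169) = 6559/3 + 169 = 7066/3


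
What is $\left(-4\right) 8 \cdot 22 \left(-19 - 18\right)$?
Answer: $26048$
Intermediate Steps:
$\left(-4\right) 8 \cdot 22 \left(-19 - 18\right) = \left(-32\right) 22 \left(-19 - 18\right) = \left(-704\right) \left(-37\right) = 26048$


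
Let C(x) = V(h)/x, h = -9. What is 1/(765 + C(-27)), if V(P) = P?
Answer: 3/2296 ≈ 0.0013066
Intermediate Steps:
C(x) = -9/x
1/(765 + C(-27)) = 1/(765 - 9/(-27)) = 1/(765 - 9*(-1/27)) = 1/(765 + ⅓) = 1/(2296/3) = 3/2296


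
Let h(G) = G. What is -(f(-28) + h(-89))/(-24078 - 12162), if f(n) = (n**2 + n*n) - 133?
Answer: 673/18120 ≈ 0.037141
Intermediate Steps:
f(n) = -133 + 2*n**2 (f(n) = (n**2 + n**2) - 133 = 2*n**2 - 133 = -133 + 2*n**2)
-(f(-28) + h(-89))/(-24078 - 12162) = -((-133 + 2*(-28)**2) - 89)/(-24078 - 12162) = -((-133 + 2*784) - 89)/(-36240) = -((-133 + 1568) - 89)*(-1)/36240 = -(1435 - 89)*(-1)/36240 = -1346*(-1)/36240 = -1*(-673/18120) = 673/18120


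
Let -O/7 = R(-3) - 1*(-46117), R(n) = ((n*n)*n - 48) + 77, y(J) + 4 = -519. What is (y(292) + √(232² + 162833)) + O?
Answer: -323356 + 3*√24073 ≈ -3.2289e+5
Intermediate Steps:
y(J) = -523 (y(J) = -4 - 519 = -523)
R(n) = 29 + n³ (R(n) = (n²*n - 48) + 77 = (n³ - 48) + 77 = (-48 + n³) + 77 = 29 + n³)
O = -322833 (O = -7*((29 + (-3)³) - 1*(-46117)) = -7*((29 - 27) + 46117) = -7*(2 + 46117) = -7*46119 = -322833)
(y(292) + √(232² + 162833)) + O = (-523 + √(232² + 162833)) - 322833 = (-523 + √(53824 + 162833)) - 322833 = (-523 + √216657) - 322833 = (-523 + 3*√24073) - 322833 = -323356 + 3*√24073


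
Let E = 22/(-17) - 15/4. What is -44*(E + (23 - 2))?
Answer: -11935/17 ≈ -702.06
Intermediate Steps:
E = -343/68 (E = 22*(-1/17) - 15*¼ = -22/17 - 15/4 = -343/68 ≈ -5.0441)
-44*(E + (23 - 2)) = -44*(-343/68 + (23 - 2)) = -44*(-343/68 + 21) = -44*1085/68 = -11935/17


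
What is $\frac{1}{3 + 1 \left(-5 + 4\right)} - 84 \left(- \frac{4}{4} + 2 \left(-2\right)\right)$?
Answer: $\frac{841}{2} \approx 420.5$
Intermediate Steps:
$\frac{1}{3 + 1 \left(-5 + 4\right)} - 84 \left(- \frac{4}{4} + 2 \left(-2\right)\right) = \frac{1}{3 + 1 \left(-1\right)} - 84 \left(\left(-4\right) \frac{1}{4} - 4\right) = \frac{1}{3 - 1} - 84 \left(-1 - 4\right) = \frac{1}{2} - -420 = \frac{1}{2} + 420 = \frac{841}{2}$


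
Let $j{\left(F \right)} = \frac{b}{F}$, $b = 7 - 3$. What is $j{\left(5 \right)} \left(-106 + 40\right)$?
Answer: $- \frac{264}{5} \approx -52.8$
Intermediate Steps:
$b = 4$ ($b = 7 - 3 = 4$)
$j{\left(F \right)} = \frac{4}{F}$
$j{\left(5 \right)} \left(-106 + 40\right) = \frac{4}{5} \left(-106 + 40\right) = 4 \cdot \frac{1}{5} \left(-66\right) = \frac{4}{5} \left(-66\right) = - \frac{264}{5}$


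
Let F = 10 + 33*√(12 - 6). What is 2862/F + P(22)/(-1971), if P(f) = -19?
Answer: -28143887/6340707 + 47223*√6/3217 ≈ 31.518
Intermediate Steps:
F = 10 + 33*√6 ≈ 90.833
2862/F + P(22)/(-1971) = 2862/(10 + 33*√6) - 19/(-1971) = 2862/(10 + 33*√6) - 19*(-1/1971) = 2862/(10 + 33*√6) + 19/1971 = 19/1971 + 2862/(10 + 33*√6)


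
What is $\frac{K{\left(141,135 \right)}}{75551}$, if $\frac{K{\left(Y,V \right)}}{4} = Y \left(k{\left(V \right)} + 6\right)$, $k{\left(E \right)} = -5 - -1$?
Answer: $\frac{1128}{75551} \approx 0.01493$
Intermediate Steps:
$k{\left(E \right)} = -4$ ($k{\left(E \right)} = -5 + 1 = -4$)
$K{\left(Y,V \right)} = 8 Y$ ($K{\left(Y,V \right)} = 4 Y \left(-4 + 6\right) = 4 Y 2 = 4 \cdot 2 Y = 8 Y$)
$\frac{K{\left(141,135 \right)}}{75551} = \frac{8 \cdot 141}{75551} = 1128 \cdot \frac{1}{75551} = \frac{1128}{75551}$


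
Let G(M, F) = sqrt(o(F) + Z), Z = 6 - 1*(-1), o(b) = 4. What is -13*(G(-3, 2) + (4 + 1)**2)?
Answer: -325 - 13*sqrt(11) ≈ -368.12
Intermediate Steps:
Z = 7 (Z = 6 + 1 = 7)
G(M, F) = sqrt(11) (G(M, F) = sqrt(4 + 7) = sqrt(11))
-13*(G(-3, 2) + (4 + 1)**2) = -13*(sqrt(11) + (4 + 1)**2) = -13*(sqrt(11) + 5**2) = -13*(sqrt(11) + 25) = -13*(25 + sqrt(11)) = -325 - 13*sqrt(11)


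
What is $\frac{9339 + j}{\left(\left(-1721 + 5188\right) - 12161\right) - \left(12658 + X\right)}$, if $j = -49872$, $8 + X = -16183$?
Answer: $\frac{40533}{5161} \approx 7.8537$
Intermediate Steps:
$X = -16191$ ($X = -8 - 16183 = -16191$)
$\frac{9339 + j}{\left(\left(-1721 + 5188\right) - 12161\right) - \left(12658 + X\right)} = \frac{9339 - 49872}{\left(\left(-1721 + 5188\right) - 12161\right) - -3533} = - \frac{40533}{\left(3467 - 12161\right) + \left(-12658 + 16191\right)} = - \frac{40533}{-8694 + 3533} = - \frac{40533}{-5161} = \left(-40533\right) \left(- \frac{1}{5161}\right) = \frac{40533}{5161}$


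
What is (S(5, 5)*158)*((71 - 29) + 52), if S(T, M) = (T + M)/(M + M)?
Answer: 14852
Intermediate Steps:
S(T, M) = (M + T)/(2*M) (S(T, M) = (M + T)/((2*M)) = (M + T)*(1/(2*M)) = (M + T)/(2*M))
(S(5, 5)*158)*((71 - 29) + 52) = (((½)*(5 + 5)/5)*158)*((71 - 29) + 52) = (((½)*(⅕)*10)*158)*(42 + 52) = (1*158)*94 = 158*94 = 14852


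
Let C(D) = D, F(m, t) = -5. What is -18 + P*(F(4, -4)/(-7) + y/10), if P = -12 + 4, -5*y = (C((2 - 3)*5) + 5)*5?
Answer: -166/7 ≈ -23.714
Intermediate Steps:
y = 0 (y = -((2 - 3)*5 + 5)*5/5 = -(-1*5 + 5)*5/5 = -(-5 + 5)*5/5 = -0*5 = -⅕*0 = 0)
P = -8
-18 + P*(F(4, -4)/(-7) + y/10) = -18 - 8*(-5/(-7) + 0/10) = -18 - 8*(-5*(-⅐) + 0*(⅒)) = -18 - 8*(5/7 + 0) = -18 - 8*5/7 = -18 - 40/7 = -166/7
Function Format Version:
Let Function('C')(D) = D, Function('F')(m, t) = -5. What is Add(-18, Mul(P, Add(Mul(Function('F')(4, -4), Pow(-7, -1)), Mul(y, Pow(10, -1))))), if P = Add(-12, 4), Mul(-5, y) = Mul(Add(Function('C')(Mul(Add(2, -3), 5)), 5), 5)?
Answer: Rational(-166, 7) ≈ -23.714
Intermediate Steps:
y = 0 (y = Mul(Rational(-1, 5), Mul(Add(Mul(Add(2, -3), 5), 5), 5)) = Mul(Rational(-1, 5), Mul(Add(Mul(-1, 5), 5), 5)) = Mul(Rational(-1, 5), Mul(Add(-5, 5), 5)) = Mul(Rational(-1, 5), Mul(0, 5)) = Mul(Rational(-1, 5), 0) = 0)
P = -8
Add(-18, Mul(P, Add(Mul(Function('F')(4, -4), Pow(-7, -1)), Mul(y, Pow(10, -1))))) = Add(-18, Mul(-8, Add(Mul(-5, Pow(-7, -1)), Mul(0, Pow(10, -1))))) = Add(-18, Mul(-8, Add(Mul(-5, Rational(-1, 7)), Mul(0, Rational(1, 10))))) = Add(-18, Mul(-8, Add(Rational(5, 7), 0))) = Add(-18, Mul(-8, Rational(5, 7))) = Add(-18, Rational(-40, 7)) = Rational(-166, 7)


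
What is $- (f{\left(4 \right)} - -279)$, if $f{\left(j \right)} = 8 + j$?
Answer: $-291$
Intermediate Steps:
$- (f{\left(4 \right)} - -279) = - (\left(8 + 4\right) - -279) = - (12 + 279) = \left(-1\right) 291 = -291$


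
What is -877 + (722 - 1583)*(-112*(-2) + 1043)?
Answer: -1091764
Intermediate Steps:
-877 + (722 - 1583)*(-112*(-2) + 1043) = -877 - 861*(224 + 1043) = -877 - 861*1267 = -877 - 1090887 = -1091764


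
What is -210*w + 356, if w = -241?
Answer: 50966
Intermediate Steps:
-210*w + 356 = -210*(-241) + 356 = 50610 + 356 = 50966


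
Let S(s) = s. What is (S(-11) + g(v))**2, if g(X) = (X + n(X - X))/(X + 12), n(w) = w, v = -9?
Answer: 196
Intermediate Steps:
g(X) = X/(12 + X) (g(X) = (X + (X - X))/(X + 12) = (X + 0)/(12 + X) = X/(12 + X))
(S(-11) + g(v))**2 = (-11 - 9/(12 - 9))**2 = (-11 - 9/3)**2 = (-11 - 9*1/3)**2 = (-11 - 3)**2 = (-14)**2 = 196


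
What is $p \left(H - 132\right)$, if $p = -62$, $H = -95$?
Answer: $14074$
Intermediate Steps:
$p \left(H - 132\right) = - 62 \left(-95 - 132\right) = \left(-62\right) \left(-227\right) = 14074$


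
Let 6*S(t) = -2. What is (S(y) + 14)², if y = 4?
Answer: 1681/9 ≈ 186.78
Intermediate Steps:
S(t) = -⅓ (S(t) = (⅙)*(-2) = -⅓)
(S(y) + 14)² = (-⅓ + 14)² = (41/3)² = 1681/9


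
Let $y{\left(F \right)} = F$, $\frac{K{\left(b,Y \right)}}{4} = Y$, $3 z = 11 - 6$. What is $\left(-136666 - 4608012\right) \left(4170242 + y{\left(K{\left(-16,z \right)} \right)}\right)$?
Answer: $- \frac{59359461309788}{3} \approx -1.9786 \cdot 10^{13}$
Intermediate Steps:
$z = \frac{5}{3}$ ($z = \frac{11 - 6}{3} = \frac{1}{3} \cdot 5 = \frac{5}{3} \approx 1.6667$)
$K{\left(b,Y \right)} = 4 Y$
$\left(-136666 - 4608012\right) \left(4170242 + y{\left(K{\left(-16,z \right)} \right)}\right) = \left(-136666 - 4608012\right) \left(4170242 + 4 \cdot \frac{5}{3}\right) = - 4744678 \left(4170242 + \frac{20}{3}\right) = \left(-4744678\right) \frac{12510746}{3} = - \frac{59359461309788}{3}$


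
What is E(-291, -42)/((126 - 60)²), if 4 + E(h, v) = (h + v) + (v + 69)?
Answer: -155/2178 ≈ -0.071166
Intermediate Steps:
E(h, v) = 65 + h + 2*v (E(h, v) = -4 + ((h + v) + (v + 69)) = -4 + ((h + v) + (69 + v)) = -4 + (69 + h + 2*v) = 65 + h + 2*v)
E(-291, -42)/((126 - 60)²) = (65 - 291 + 2*(-42))/((126 - 60)²) = (65 - 291 - 84)/(66²) = -310/4356 = -310*1/4356 = -155/2178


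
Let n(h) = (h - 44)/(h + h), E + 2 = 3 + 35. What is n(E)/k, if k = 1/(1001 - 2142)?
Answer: 1141/9 ≈ 126.78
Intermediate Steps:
E = 36 (E = -2 + (3 + 35) = -2 + 38 = 36)
k = -1/1141 (k = 1/(-1141) = -1/1141 ≈ -0.00087642)
n(h) = (-44 + h)/(2*h) (n(h) = (-44 + h)/((2*h)) = (-44 + h)*(1/(2*h)) = (-44 + h)/(2*h))
n(E)/k = ((½)*(-44 + 36)/36)/(-1/1141) = ((½)*(1/36)*(-8))*(-1141) = -⅑*(-1141) = 1141/9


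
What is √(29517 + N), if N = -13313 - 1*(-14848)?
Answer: 2*√7763 ≈ 176.22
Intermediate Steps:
N = 1535 (N = -13313 + 14848 = 1535)
√(29517 + N) = √(29517 + 1535) = √31052 = 2*√7763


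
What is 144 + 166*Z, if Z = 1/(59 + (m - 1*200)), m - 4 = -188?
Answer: 46634/325 ≈ 143.49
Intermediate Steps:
m = -184 (m = 4 - 188 = -184)
Z = -1/325 (Z = 1/(59 + (-184 - 1*200)) = 1/(59 + (-184 - 200)) = 1/(59 - 384) = 1/(-325) = -1/325 ≈ -0.0030769)
144 + 166*Z = 144 + 166*(-1/325) = 144 - 166/325 = 46634/325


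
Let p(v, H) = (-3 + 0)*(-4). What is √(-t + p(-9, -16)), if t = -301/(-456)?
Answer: √589494/228 ≈ 3.3675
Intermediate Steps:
p(v, H) = 12 (p(v, H) = -3*(-4) = 12)
t = 301/456 (t = -301*(-1/456) = 301/456 ≈ 0.66009)
√(-t + p(-9, -16)) = √(-1*301/456 + 12) = √(-301/456 + 12) = √(5171/456) = √589494/228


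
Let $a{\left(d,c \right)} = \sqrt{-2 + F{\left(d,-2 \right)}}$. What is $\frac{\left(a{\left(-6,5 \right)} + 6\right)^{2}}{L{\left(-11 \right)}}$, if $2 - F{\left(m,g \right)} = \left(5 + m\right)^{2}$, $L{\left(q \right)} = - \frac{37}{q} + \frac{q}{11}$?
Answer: $\frac{385}{26} + \frac{66 i}{13} \approx 14.808 + 5.0769 i$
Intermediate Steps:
$L{\left(q \right)} = - \frac{37}{q} + \frac{q}{11}$ ($L{\left(q \right)} = - \frac{37}{q} + q \frac{1}{11} = - \frac{37}{q} + \frac{q}{11}$)
$F{\left(m,g \right)} = 2 - \left(5 + m\right)^{2}$
$a{\left(d,c \right)} = \sqrt{- \left(5 + d\right)^{2}}$ ($a{\left(d,c \right)} = \sqrt{-2 - \left(-2 + \left(5 + d\right)^{2}\right)} = \sqrt{- \left(5 + d\right)^{2}}$)
$\frac{\left(a{\left(-6,5 \right)} + 6\right)^{2}}{L{\left(-11 \right)}} = \frac{\left(\sqrt{- \left(5 - 6\right)^{2}} + 6\right)^{2}}{- \frac{37}{-11} + \frac{1}{11} \left(-11\right)} = \frac{\left(\sqrt{- \left(-1\right)^{2}} + 6\right)^{2}}{\left(-37\right) \left(- \frac{1}{11}\right) - 1} = \frac{\left(\sqrt{\left(-1\right) 1} + 6\right)^{2}}{\frac{37}{11} - 1} = \frac{\left(\sqrt{-1} + 6\right)^{2}}{\frac{26}{11}} = \left(i + 6\right)^{2} \cdot \frac{11}{26} = \left(6 + i\right)^{2} \cdot \frac{11}{26} = \frac{11 \left(6 + i\right)^{2}}{26}$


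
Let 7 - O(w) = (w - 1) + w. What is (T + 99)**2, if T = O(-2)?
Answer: 12321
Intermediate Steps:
O(w) = 8 - 2*w (O(w) = 7 - ((w - 1) + w) = 7 - ((-1 + w) + w) = 7 - (-1 + 2*w) = 7 + (1 - 2*w) = 8 - 2*w)
T = 12 (T = 8 - 2*(-2) = 8 + 4 = 12)
(T + 99)**2 = (12 + 99)**2 = 111**2 = 12321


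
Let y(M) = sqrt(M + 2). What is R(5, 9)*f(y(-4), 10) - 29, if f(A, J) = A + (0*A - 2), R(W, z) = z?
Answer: -47 + 9*I*sqrt(2) ≈ -47.0 + 12.728*I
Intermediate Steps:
y(M) = sqrt(2 + M)
f(A, J) = -2 + A (f(A, J) = A + (0 - 2) = A - 2 = -2 + A)
R(5, 9)*f(y(-4), 10) - 29 = 9*(-2 + sqrt(2 - 4)) - 29 = 9*(-2 + sqrt(-2)) - 29 = 9*(-2 + I*sqrt(2)) - 29 = (-18 + 9*I*sqrt(2)) - 29 = -47 + 9*I*sqrt(2)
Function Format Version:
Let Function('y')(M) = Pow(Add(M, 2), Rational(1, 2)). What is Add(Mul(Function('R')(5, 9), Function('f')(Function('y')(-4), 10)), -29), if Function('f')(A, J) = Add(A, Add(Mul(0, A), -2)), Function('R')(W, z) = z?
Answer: Add(-47, Mul(9, I, Pow(2, Rational(1, 2)))) ≈ Add(-47.000, Mul(12.728, I))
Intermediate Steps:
Function('y')(M) = Pow(Add(2, M), Rational(1, 2))
Function('f')(A, J) = Add(-2, A) (Function('f')(A, J) = Add(A, Add(0, -2)) = Add(A, -2) = Add(-2, A))
Add(Mul(Function('R')(5, 9), Function('f')(Function('y')(-4), 10)), -29) = Add(Mul(9, Add(-2, Pow(Add(2, -4), Rational(1, 2)))), -29) = Add(Mul(9, Add(-2, Pow(-2, Rational(1, 2)))), -29) = Add(Mul(9, Add(-2, Mul(I, Pow(2, Rational(1, 2))))), -29) = Add(Add(-18, Mul(9, I, Pow(2, Rational(1, 2)))), -29) = Add(-47, Mul(9, I, Pow(2, Rational(1, 2))))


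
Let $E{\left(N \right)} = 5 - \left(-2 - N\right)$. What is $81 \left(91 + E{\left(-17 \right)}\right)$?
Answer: $6561$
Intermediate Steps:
$E{\left(N \right)} = 7 + N$ ($E{\left(N \right)} = 5 + \left(2 + N\right) = 7 + N$)
$81 \left(91 + E{\left(-17 \right)}\right) = 81 \left(91 + \left(7 - 17\right)\right) = 81 \left(91 - 10\right) = 81 \cdot 81 = 6561$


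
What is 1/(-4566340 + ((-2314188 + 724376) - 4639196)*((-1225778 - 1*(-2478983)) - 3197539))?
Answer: 1/12111267474332 ≈ 8.2568e-14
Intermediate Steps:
1/(-4566340 + ((-2314188 + 724376) - 4639196)*((-1225778 - 1*(-2478983)) - 3197539)) = 1/(-4566340 + (-1589812 - 4639196)*((-1225778 + 2478983) - 3197539)) = 1/(-4566340 - 6229008*(1253205 - 3197539)) = 1/(-4566340 - 6229008*(-1944334)) = 1/(-4566340 + 12111272040672) = 1/12111267474332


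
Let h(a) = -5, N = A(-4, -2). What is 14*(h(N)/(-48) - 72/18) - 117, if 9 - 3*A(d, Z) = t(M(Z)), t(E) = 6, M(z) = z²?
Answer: -4117/24 ≈ -171.54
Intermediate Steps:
A(d, Z) = 1 (A(d, Z) = 3 - ⅓*6 = 3 - 2 = 1)
N = 1
14*(h(N)/(-48) - 72/18) - 117 = 14*(-5/(-48) - 72/18) - 117 = 14*(-5*(-1/48) - 72*1/18) - 117 = 14*(5/48 - 4) - 117 = 14*(-187/48) - 117 = -1309/24 - 117 = -4117/24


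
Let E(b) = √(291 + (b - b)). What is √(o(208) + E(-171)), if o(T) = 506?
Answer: √(506 + √291) ≈ 22.870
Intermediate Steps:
E(b) = √291 (E(b) = √(291 + 0) = √291)
√(o(208) + E(-171)) = √(506 + √291)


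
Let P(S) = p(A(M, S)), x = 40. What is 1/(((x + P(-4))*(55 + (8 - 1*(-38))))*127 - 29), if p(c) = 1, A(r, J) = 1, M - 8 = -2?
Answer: 1/525878 ≈ 1.9016e-6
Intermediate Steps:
M = 6 (M = 8 - 2 = 6)
P(S) = 1
1/(((x + P(-4))*(55 + (8 - 1*(-38))))*127 - 29) = 1/(((40 + 1)*(55 + (8 - 1*(-38))))*127 - 29) = 1/((41*(55 + (8 + 38)))*127 - 29) = 1/((41*(55 + 46))*127 - 29) = 1/((41*101)*127 - 29) = 1/(4141*127 - 29) = 1/(525907 - 29) = 1/525878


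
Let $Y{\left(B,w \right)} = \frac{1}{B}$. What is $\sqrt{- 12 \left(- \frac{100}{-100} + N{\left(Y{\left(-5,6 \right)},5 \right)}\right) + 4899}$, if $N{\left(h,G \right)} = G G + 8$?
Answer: $3 \sqrt{499} \approx 67.015$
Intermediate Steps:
$N{\left(h,G \right)} = 8 + G^{2}$ ($N{\left(h,G \right)} = G^{2} + 8 = 8 + G^{2}$)
$\sqrt{- 12 \left(- \frac{100}{-100} + N{\left(Y{\left(-5,6 \right)},5 \right)}\right) + 4899} = \sqrt{- 12 \left(- \frac{100}{-100} + \left(8 + 5^{2}\right)\right) + 4899} = \sqrt{- 12 \left(\left(-100\right) \left(- \frac{1}{100}\right) + \left(8 + 25\right)\right) + 4899} = \sqrt{- 12 \left(1 + 33\right) + 4899} = \sqrt{\left(-12\right) 34 + 4899} = \sqrt{-408 + 4899} = \sqrt{4491} = 3 \sqrt{499}$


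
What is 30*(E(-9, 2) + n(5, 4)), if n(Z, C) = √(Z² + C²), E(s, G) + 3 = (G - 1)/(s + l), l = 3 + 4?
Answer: -105 + 30*√41 ≈ 87.094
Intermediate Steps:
l = 7
E(s, G) = -3 + (-1 + G)/(7 + s) (E(s, G) = -3 + (G - 1)/(s + 7) = -3 + (-1 + G)/(7 + s))
n(Z, C) = √(C² + Z²)
30*(E(-9, 2) + n(5, 4)) = 30*((-22 + 2 - 3*(-9))/(7 - 9) + √(4² + 5²)) = 30*((-22 + 2 + 27)/(-2) + √(16 + 25)) = 30*(-½*7 + √41) = 30*(-7/2 + √41) = -105 + 30*√41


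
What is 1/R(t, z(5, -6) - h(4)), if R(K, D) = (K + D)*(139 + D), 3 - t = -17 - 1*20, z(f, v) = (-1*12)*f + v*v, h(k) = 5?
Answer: 1/1210 ≈ 0.00082645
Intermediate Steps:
z(f, v) = v² - 12*f (z(f, v) = -12*f + v² = v² - 12*f)
t = 40 (t = 3 - (-17 - 1*20) = 3 - (-17 - 20) = 3 - 1*(-37) = 3 + 37 = 40)
R(K, D) = (139 + D)*(D + K) (R(K, D) = (D + K)*(139 + D) = (139 + D)*(D + K))
1/R(t, z(5, -6) - h(4)) = 1/((((-6)² - 12*5) - 1*5)² + 139*(((-6)² - 12*5) - 1*5) + 139*40 + (((-6)² - 12*5) - 1*5)*40) = 1/(((36 - 60) - 5)² + 139*((36 - 60) - 5) + 5560 + ((36 - 60) - 5)*40) = 1/((-24 - 5)² + 139*(-24 - 5) + 5560 + (-24 - 5)*40) = 1/((-29)² + 139*(-29) + 5560 - 29*40) = 1/(841 - 4031 + 5560 - 1160) = 1/1210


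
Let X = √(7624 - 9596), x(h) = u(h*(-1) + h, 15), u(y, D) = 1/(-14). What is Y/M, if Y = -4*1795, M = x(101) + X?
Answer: 100520/386513 + 2814560*I*√493/386513 ≈ 0.26007 + 161.69*I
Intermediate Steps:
u(y, D) = -1/14
x(h) = -1/14
X = 2*I*√493 (X = √(-1972) = 2*I*√493 ≈ 44.407*I)
M = -1/14 + 2*I*√493 ≈ -0.071429 + 44.407*I
Y = -7180
Y/M = -7180/(-1/14 + 2*I*√493)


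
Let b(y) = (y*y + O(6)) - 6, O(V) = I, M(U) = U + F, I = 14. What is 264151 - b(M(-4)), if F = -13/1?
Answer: 263854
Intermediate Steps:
F = -13 (F = -13*1 = -13)
M(U) = -13 + U (M(U) = U - 13 = -13 + U)
O(V) = 14
b(y) = 8 + y**2 (b(y) = (y*y + 14) - 6 = (y**2 + 14) - 6 = (14 + y**2) - 6 = 8 + y**2)
264151 - b(M(-4)) = 264151 - (8 + (-13 - 4)**2) = 264151 - (8 + (-17)**2) = 264151 - (8 + 289) = 264151 - 1*297 = 264151 - 297 = 263854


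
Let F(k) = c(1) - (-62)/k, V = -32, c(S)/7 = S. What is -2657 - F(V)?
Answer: -42593/16 ≈ -2662.1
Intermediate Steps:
c(S) = 7*S
F(k) = 7 + 62/k (F(k) = 7*1 - (-62)/k = 7 + 62/k)
-2657 - F(V) = -2657 - (7 + 62/(-32)) = -2657 - (7 + 62*(-1/32)) = -2657 - (7 - 31/16) = -2657 - 1*81/16 = -2657 - 81/16 = -42593/16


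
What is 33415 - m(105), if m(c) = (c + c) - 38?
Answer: 33243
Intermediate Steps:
m(c) = -38 + 2*c (m(c) = 2*c - 38 = -38 + 2*c)
33415 - m(105) = 33415 - (-38 + 2*105) = 33415 - (-38 + 210) = 33415 - 1*172 = 33415 - 172 = 33243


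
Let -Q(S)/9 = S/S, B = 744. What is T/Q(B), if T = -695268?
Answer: 77252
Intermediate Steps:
Q(S) = -9 (Q(S) = -9*S/S = -9*1 = -9)
T/Q(B) = -695268/(-9) = -695268*(-⅑) = 77252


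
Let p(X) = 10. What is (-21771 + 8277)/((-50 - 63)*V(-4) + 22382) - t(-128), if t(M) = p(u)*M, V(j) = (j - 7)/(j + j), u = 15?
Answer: 75830896/59271 ≈ 1279.4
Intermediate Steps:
V(j) = (-7 + j)/(2*j) (V(j) = (-7 + j)/((2*j)) = (-7 + j)*(1/(2*j)) = (-7 + j)/(2*j))
t(M) = 10*M
(-21771 + 8277)/((-50 - 63)*V(-4) + 22382) - t(-128) = (-21771 + 8277)/((-50 - 63)*((1/2)*(-7 - 4)/(-4)) + 22382) - 10*(-128) = -13494/(-113*(-1)*(-11)/(2*4) + 22382) - 1*(-1280) = -13494/(-113*11/8 + 22382) + 1280 = -13494/(-1243/8 + 22382) + 1280 = -13494/177813/8 + 1280 = -13494*8/177813 + 1280 = -35984/59271 + 1280 = 75830896/59271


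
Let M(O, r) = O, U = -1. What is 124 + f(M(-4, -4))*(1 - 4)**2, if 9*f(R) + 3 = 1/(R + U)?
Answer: 604/5 ≈ 120.80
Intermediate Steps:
f(R) = -1/3 + 1/(9*(-1 + R)) (f(R) = -1/3 + 1/(9*(R - 1)) = -1/3 + 1/(9*(-1 + R)))
124 + f(M(-4, -4))*(1 - 4)**2 = 124 + ((4 - 3*(-4))/(9*(-1 - 4)))*(1 - 4)**2 = 124 + ((1/9)*(4 + 12)/(-5))*(-3)**2 = 124 + ((1/9)*(-1/5)*16)*9 = 124 - 16/45*9 = 124 - 16/5 = 604/5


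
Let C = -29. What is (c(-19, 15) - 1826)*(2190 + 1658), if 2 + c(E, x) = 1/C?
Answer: -203994024/29 ≈ -7.0343e+6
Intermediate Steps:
c(E, x) = -59/29 (c(E, x) = -2 + 1/(-29) = -2 - 1/29 = -59/29)
(c(-19, 15) - 1826)*(2190 + 1658) = (-59/29 - 1826)*(2190 + 1658) = -53013/29*3848 = -203994024/29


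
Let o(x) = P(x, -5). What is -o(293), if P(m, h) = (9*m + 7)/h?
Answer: 2644/5 ≈ 528.80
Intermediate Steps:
P(m, h) = (7 + 9*m)/h
o(x) = -7/5 - 9*x/5 (o(x) = (7 + 9*x)/(-5) = -(7 + 9*x)/5 = -7/5 - 9*x/5)
-o(293) = -(-7/5 - 9/5*293) = -(-7/5 - 2637/5) = -1*(-2644/5) = 2644/5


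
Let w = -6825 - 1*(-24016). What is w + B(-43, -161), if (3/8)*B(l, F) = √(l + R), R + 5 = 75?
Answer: 17191 + 8*√3 ≈ 17205.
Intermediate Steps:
R = 70 (R = -5 + 75 = 70)
w = 17191 (w = -6825 + 24016 = 17191)
B(l, F) = 8*√(70 + l)/3 (B(l, F) = 8*√(l + 70)/3 = 8*√(70 + l)/3)
w + B(-43, -161) = 17191 + 8*√(70 - 43)/3 = 17191 + 8*√27/3 = 17191 + 8*(3*√3)/3 = 17191 + 8*√3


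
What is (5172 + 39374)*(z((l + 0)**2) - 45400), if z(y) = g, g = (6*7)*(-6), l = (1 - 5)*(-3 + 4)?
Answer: -2033613992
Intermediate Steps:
l = -4 (l = -4*1 = -4)
g = -252 (g = 42*(-6) = -252)
z(y) = -252
(5172 + 39374)*(z((l + 0)**2) - 45400) = (5172 + 39374)*(-252 - 45400) = 44546*(-45652) = -2033613992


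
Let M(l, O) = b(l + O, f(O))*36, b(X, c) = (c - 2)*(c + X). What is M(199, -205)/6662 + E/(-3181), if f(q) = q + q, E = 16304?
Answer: 9759254512/10595911 ≈ 921.04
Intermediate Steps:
f(q) = 2*q
b(X, c) = (-2 + c)*(X + c)
M(l, O) = -216*O - 72*l + 144*O² + 72*O*(O + l) (M(l, O) = ((2*O)² - 2*(l + O) - 4*O + (l + O)*(2*O))*36 = (4*O² - 2*(O + l) - 4*O + (O + l)*(2*O))*36 = (4*O² + (-2*O - 2*l) - 4*O + 2*O*(O + l))*36 = (-6*O - 2*l + 4*O² + 2*O*(O + l))*36 = -216*O - 72*l + 144*O² + 72*O*(O + l))
M(199, -205)/6662 + E/(-3181) = (-216*(-205) - 72*199 + 216*(-205)² + 72*(-205)*199)/6662 + 16304/(-3181) = (44280 - 14328 + 216*42025 - 2937240)*(1/6662) + 16304*(-1/3181) = (44280 - 14328 + 9077400 - 2937240)*(1/6662) - 16304/3181 = 6170112*(1/6662) - 16304/3181 = 3085056/3331 - 16304/3181 = 9759254512/10595911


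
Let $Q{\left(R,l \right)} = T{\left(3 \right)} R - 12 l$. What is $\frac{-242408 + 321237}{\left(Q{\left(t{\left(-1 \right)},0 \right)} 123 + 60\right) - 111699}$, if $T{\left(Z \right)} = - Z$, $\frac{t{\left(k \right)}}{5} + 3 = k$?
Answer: $- \frac{78829}{104259} \approx -0.75609$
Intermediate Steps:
$t{\left(k \right)} = -15 + 5 k$
$Q{\left(R,l \right)} = - 12 l - 3 R$ ($Q{\left(R,l \right)} = \left(-1\right) 3 R - 12 l = - 3 R - 12 l = - 12 l - 3 R$)
$\frac{-242408 + 321237}{\left(Q{\left(t{\left(-1 \right)},0 \right)} 123 + 60\right) - 111699} = \frac{-242408 + 321237}{\left(\left(\left(-12\right) 0 - 3 \left(-15 + 5 \left(-1\right)\right)\right) 123 + 60\right) - 111699} = \frac{78829}{\left(\left(0 - 3 \left(-15 - 5\right)\right) 123 + 60\right) - 111699} = \frac{78829}{\left(\left(0 - -60\right) 123 + 60\right) - 111699} = \frac{78829}{\left(\left(0 + 60\right) 123 + 60\right) - 111699} = \frac{78829}{\left(60 \cdot 123 + 60\right) - 111699} = \frac{78829}{\left(7380 + 60\right) - 111699} = \frac{78829}{7440 - 111699} = \frac{78829}{-104259} = 78829 \left(- \frac{1}{104259}\right) = - \frac{78829}{104259}$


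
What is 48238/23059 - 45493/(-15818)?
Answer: 1812051771/364747262 ≈ 4.9680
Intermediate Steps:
48238/23059 - 45493/(-15818) = 48238*(1/23059) - 45493*(-1/15818) = 48238/23059 + 45493/15818 = 1812051771/364747262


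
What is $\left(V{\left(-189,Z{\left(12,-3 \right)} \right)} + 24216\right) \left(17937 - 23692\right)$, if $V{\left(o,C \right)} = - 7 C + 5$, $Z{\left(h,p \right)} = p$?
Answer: $-139512710$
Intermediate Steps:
$V{\left(o,C \right)} = 5 - 7 C$
$\left(V{\left(-189,Z{\left(12,-3 \right)} \right)} + 24216\right) \left(17937 - 23692\right) = \left(\left(5 - -21\right) + 24216\right) \left(17937 - 23692\right) = \left(\left(5 + 21\right) + 24216\right) \left(-5755\right) = \left(26 + 24216\right) \left(-5755\right) = 24242 \left(-5755\right) = -139512710$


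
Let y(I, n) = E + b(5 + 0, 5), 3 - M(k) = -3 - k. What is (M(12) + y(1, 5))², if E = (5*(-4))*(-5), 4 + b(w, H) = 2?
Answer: 13456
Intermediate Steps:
b(w, H) = -2 (b(w, H) = -4 + 2 = -2)
M(k) = 6 + k (M(k) = 3 - (-3 - k) = 3 + (3 + k) = 6 + k)
E = 100 (E = -20*(-5) = 100)
y(I, n) = 98 (y(I, n) = 100 - 2 = 98)
(M(12) + y(1, 5))² = ((6 + 12) + 98)² = (18 + 98)² = 116² = 13456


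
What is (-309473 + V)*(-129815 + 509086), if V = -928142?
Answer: -469391478665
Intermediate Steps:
(-309473 + V)*(-129815 + 509086) = (-309473 - 928142)*(-129815 + 509086) = -1237615*379271 = -469391478665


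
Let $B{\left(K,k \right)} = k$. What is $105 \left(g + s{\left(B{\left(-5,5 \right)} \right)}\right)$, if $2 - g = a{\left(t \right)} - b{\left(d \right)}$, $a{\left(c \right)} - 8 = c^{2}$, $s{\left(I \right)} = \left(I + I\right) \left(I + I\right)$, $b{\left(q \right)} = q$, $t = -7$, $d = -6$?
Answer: $4095$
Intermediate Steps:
$s{\left(I \right)} = 4 I^{2}$ ($s{\left(I \right)} = 2 I 2 I = 4 I^{2}$)
$a{\left(c \right)} = 8 + c^{2}$
$g = -61$ ($g = 2 - \left(\left(8 + \left(-7\right)^{2}\right) - -6\right) = 2 - \left(\left(8 + 49\right) + 6\right) = 2 - \left(57 + 6\right) = 2 - 63 = -61$)
$105 \left(g + s{\left(B{\left(-5,5 \right)} \right)}\right) = 105 \left(-61 + 4 \cdot 5^{2}\right) = 105 \left(-61 + 4 \cdot 25\right) = 105 \left(-61 + 100\right) = 105 \cdot 39 = 4095$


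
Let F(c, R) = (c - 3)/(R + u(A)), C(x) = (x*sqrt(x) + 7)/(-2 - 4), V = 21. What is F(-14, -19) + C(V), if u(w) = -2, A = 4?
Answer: -5/14 - 7*sqrt(21)/2 ≈ -16.396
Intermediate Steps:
C(x) = -7/6 - x**(3/2)/6 (C(x) = (x**(3/2) + 7)/(-6) = (7 + x**(3/2))*(-1/6) = -7/6 - x**(3/2)/6)
F(c, R) = (-3 + c)/(-2 + R) (F(c, R) = (c - 3)/(R - 2) = (-3 + c)/(-2 + R))
F(-14, -19) + C(V) = (-3 - 14)/(-2 - 19) + (-7/6 - 7*sqrt(21)/2) = -17/(-21) + (-7/6 - 7*sqrt(21)/2) = -1/21*(-17) + (-7/6 - 7*sqrt(21)/2) = 17/21 + (-7/6 - 7*sqrt(21)/2) = -5/14 - 7*sqrt(21)/2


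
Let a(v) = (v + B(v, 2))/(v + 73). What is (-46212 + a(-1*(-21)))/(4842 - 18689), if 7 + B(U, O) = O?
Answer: 2171956/650809 ≈ 3.3373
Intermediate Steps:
B(U, O) = -7 + O
a(v) = (-5 + v)/(73 + v) (a(v) = (v + (-7 + 2))/(v + 73) = (v - 5)/(73 + v) = (-5 + v)/(73 + v))
(-46212 + a(-1*(-21)))/(4842 - 18689) = (-46212 + (-5 - 1*(-21))/(73 - 1*(-21)))/(4842 - 18689) = (-46212 + (-5 + 21)/(73 + 21))/(-13847) = (-46212 + 16/94)*(-1/13847) = (-46212 + (1/94)*16)*(-1/13847) = (-46212 + 8/47)*(-1/13847) = -2171956/47*(-1/13847) = 2171956/650809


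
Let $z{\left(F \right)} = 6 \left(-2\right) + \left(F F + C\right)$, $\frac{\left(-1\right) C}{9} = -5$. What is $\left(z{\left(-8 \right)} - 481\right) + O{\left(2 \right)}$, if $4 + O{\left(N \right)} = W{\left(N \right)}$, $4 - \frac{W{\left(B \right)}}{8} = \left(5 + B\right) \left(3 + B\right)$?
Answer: $-636$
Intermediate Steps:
$C = 45$ ($C = \left(-9\right) \left(-5\right) = 45$)
$z{\left(F \right)} = 33 + F^{2}$ ($z{\left(F \right)} = 6 \left(-2\right) + \left(F F + 45\right) = -12 + \left(F^{2} + 45\right) = -12 + \left(45 + F^{2}\right) = 33 + F^{2}$)
$W{\left(B \right)} = 32 - 8 \left(3 + B\right) \left(5 + B\right)$ ($W{\left(B \right)} = 32 - 8 \left(5 + B\right) \left(3 + B\right) = 32 - 8 \left(3 + B\right) \left(5 + B\right)$)
$O{\left(N \right)} = -92 - 64 N - 8 N^{2}$ ($O{\left(N \right)} = -4 - \left(88 + 8 N^{2} + 64 N\right) = -92 - 64 N - 8 N^{2}$)
$\left(z{\left(-8 \right)} - 481\right) + O{\left(2 \right)} = \left(\left(33 + \left(-8\right)^{2}\right) - 481\right) - \left(220 + 32\right) = \left(\left(33 + 64\right) - 481\right) - 252 = \left(97 - 481\right) - 252 = -384 - 252 = -636$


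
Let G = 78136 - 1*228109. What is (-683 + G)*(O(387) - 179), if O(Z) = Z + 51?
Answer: -39019904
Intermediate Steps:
O(Z) = 51 + Z
G = -149973 (G = 78136 - 228109 = -149973)
(-683 + G)*(O(387) - 179) = (-683 - 149973)*((51 + 387) - 179) = -150656*(438 - 179) = -150656*259 = -39019904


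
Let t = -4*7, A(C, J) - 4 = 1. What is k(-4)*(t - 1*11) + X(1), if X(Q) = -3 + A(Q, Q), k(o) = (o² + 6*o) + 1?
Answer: 275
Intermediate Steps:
A(C, J) = 5 (A(C, J) = 4 + 1 = 5)
t = -28
k(o) = 1 + o² + 6*o
X(Q) = 2 (X(Q) = -3 + 5 = 2)
k(-4)*(t - 1*11) + X(1) = (1 + (-4)² + 6*(-4))*(-28 - 1*11) + 2 = (1 + 16 - 24)*(-28 - 11) + 2 = -7*(-39) + 2 = 273 + 2 = 275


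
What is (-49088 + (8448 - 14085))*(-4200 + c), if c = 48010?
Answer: -2397502250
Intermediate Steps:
(-49088 + (8448 - 14085))*(-4200 + c) = (-49088 + (8448 - 14085))*(-4200 + 48010) = (-49088 - 5637)*43810 = -54725*43810 = -2397502250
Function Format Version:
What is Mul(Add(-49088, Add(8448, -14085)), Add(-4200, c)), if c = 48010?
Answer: -2397502250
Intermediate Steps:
Mul(Add(-49088, Add(8448, -14085)), Add(-4200, c)) = Mul(Add(-49088, Add(8448, -14085)), Add(-4200, 48010)) = Mul(Add(-49088, -5637), 43810) = Mul(-54725, 43810) = -2397502250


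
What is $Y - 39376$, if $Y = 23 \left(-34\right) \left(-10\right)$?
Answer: $-31556$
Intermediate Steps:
$Y = 7820$ ($Y = \left(-782\right) \left(-10\right) = 7820$)
$Y - 39376 = 7820 - 39376 = -31556$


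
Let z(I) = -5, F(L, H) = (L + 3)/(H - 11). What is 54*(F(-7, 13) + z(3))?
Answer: -378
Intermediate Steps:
F(L, H) = (3 + L)/(-11 + H)
54*(F(-7, 13) + z(3)) = 54*((3 - 7)/(-11 + 13) - 5) = 54*(-4/2 - 5) = 54*((½)*(-4) - 5) = 54*(-2 - 5) = 54*(-7) = -378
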